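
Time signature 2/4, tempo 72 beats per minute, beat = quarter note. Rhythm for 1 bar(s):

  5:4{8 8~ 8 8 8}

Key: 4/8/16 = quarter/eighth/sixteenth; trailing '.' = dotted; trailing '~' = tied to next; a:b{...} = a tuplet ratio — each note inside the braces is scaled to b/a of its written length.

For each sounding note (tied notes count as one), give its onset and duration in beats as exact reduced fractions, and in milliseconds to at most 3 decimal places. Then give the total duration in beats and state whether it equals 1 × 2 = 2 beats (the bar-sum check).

1) 0.0ms=0b +333.333ms=2/5b
2) 333.333ms=2/5b +666.667ms=4/5b
3) 1000.0ms=6/5b +333.333ms=2/5b
4) 1333.333ms=8/5b +333.333ms=2/5b
Σ=2b of 2 (72bpm 2/4) — PASS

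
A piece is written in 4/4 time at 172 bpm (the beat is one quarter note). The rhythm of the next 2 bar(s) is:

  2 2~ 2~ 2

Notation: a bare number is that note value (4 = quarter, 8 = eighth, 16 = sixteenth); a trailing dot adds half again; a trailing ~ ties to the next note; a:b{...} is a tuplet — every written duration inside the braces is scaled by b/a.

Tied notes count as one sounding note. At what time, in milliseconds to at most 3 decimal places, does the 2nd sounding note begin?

note 2 onset = 2b = 697.674ms

1. 0.0ms @ 0 + 697.674ms (2)
2. 697.674ms @ 2 + 2093.023ms (6)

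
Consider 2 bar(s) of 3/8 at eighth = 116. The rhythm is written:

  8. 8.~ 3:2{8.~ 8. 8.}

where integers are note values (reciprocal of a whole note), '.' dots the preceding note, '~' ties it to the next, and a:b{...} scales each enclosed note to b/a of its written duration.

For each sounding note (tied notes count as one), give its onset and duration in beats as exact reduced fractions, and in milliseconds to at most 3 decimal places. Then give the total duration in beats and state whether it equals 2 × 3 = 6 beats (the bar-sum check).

1) 0.0ms=0b +775.862ms=3/2b
2) 775.862ms=3/2b +1810.345ms=7/2b
3) 2586.207ms=5b +517.241ms=1b
Σ=6b of 6 (116bpm 3/8) — PASS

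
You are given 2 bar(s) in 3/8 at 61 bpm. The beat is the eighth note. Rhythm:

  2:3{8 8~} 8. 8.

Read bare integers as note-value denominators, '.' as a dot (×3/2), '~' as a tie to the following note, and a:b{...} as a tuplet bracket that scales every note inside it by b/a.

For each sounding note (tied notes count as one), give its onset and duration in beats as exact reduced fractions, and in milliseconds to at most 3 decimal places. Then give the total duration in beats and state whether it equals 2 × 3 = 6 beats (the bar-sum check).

1) 0.0ms=0b +1475.41ms=3/2b
2) 1475.41ms=3/2b +2950.82ms=3b
3) 4426.23ms=9/2b +1475.41ms=3/2b
Σ=6b of 6 (61bpm 3/8) — PASS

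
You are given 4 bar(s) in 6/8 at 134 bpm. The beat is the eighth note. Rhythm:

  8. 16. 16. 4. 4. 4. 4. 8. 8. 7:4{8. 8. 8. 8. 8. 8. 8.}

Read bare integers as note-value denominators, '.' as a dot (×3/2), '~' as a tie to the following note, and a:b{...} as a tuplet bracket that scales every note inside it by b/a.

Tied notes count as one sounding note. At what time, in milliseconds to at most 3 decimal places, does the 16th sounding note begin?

note 16 onset = 162/7b = 10362.473ms

1. 0.0ms @ 0 + 671.642ms (3/2)
2. 671.642ms @ 3/2 + 335.821ms (3/4)
3. 1007.463ms @ 9/4 + 335.821ms (3/4)
4. 1343.284ms @ 3 + 1343.284ms (3)
5. 2686.567ms @ 6 + 1343.284ms (3)
6. 4029.851ms @ 9 + 1343.284ms (3)
7. 5373.134ms @ 12 + 1343.284ms (3)
8. 6716.418ms @ 15 + 671.642ms (3/2)
9. 7388.06ms @ 33/2 + 671.642ms (3/2)
10. 8059.701ms @ 18 + 383.795ms (6/7)
11. 8443.497ms @ 132/7 + 383.795ms (6/7)
12. 8827.292ms @ 138/7 + 383.795ms (6/7)
13. 9211.087ms @ 144/7 + 383.795ms (6/7)
14. 9594.883ms @ 150/7 + 383.795ms (6/7)
15. 9978.678ms @ 156/7 + 383.795ms (6/7)
16. 10362.473ms @ 162/7 + 383.795ms (6/7)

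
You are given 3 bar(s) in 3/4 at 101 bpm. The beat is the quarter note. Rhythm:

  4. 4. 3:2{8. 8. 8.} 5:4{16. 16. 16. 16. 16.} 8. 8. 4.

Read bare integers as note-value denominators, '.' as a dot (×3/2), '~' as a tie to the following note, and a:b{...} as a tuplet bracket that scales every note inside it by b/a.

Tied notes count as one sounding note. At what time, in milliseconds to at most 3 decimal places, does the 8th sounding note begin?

1. 0.0ms @ 0 + 891.089ms (3/2)
2. 891.089ms @ 3/2 + 891.089ms (3/2)
3. 1782.178ms @ 3 + 297.03ms (1/2)
4. 2079.208ms @ 7/2 + 297.03ms (1/2)
5. 2376.238ms @ 4 + 297.03ms (1/2)
6. 2673.267ms @ 9/2 + 178.218ms (3/10)
7. 2851.485ms @ 24/5 + 178.218ms (3/10)
8. 3029.703ms @ 51/10 + 178.218ms (3/10)
9. 3207.921ms @ 27/5 + 178.218ms (3/10)
10. 3386.139ms @ 57/10 + 178.218ms (3/10)
11. 3564.356ms @ 6 + 445.545ms (3/4)
12. 4009.901ms @ 27/4 + 445.545ms (3/4)
13. 4455.446ms @ 15/2 + 891.089ms (3/2)

note 8 onset = 51/10b = 3029.703ms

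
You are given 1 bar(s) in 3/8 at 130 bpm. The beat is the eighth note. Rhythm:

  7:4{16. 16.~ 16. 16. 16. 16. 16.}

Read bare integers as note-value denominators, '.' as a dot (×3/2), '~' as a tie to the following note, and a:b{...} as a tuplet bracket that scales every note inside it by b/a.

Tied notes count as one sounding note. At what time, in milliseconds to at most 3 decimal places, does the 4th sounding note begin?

note 4 onset = 12/7b = 791.209ms

1. 0.0ms @ 0 + 197.802ms (3/7)
2. 197.802ms @ 3/7 + 395.604ms (6/7)
3. 593.407ms @ 9/7 + 197.802ms (3/7)
4. 791.209ms @ 12/7 + 197.802ms (3/7)
5. 989.011ms @ 15/7 + 197.802ms (3/7)
6. 1186.813ms @ 18/7 + 197.802ms (3/7)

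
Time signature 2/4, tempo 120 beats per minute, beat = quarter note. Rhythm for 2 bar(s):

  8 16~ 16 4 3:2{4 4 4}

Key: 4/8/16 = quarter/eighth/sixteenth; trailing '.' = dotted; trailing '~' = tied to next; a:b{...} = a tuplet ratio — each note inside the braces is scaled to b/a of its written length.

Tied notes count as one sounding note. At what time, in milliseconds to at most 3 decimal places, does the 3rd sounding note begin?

note 3 onset = 1b = 500.0ms

1. 0.0ms @ 0 + 250.0ms (1/2)
2. 250.0ms @ 1/2 + 250.0ms (1/2)
3. 500.0ms @ 1 + 500.0ms (1)
4. 1000.0ms @ 2 + 333.333ms (2/3)
5. 1333.333ms @ 8/3 + 333.333ms (2/3)
6. 1666.667ms @ 10/3 + 333.333ms (2/3)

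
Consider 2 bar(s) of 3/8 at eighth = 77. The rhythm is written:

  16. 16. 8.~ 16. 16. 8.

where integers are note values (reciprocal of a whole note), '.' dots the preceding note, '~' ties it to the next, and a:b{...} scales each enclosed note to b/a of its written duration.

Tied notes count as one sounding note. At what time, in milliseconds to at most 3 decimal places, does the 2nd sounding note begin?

1. 0.0ms @ 0 + 584.416ms (3/4)
2. 584.416ms @ 3/4 + 584.416ms (3/4)
3. 1168.831ms @ 3/2 + 1753.247ms (9/4)
4. 2922.078ms @ 15/4 + 584.416ms (3/4)
5. 3506.494ms @ 9/2 + 1168.831ms (3/2)

note 2 onset = 3/4b = 584.416ms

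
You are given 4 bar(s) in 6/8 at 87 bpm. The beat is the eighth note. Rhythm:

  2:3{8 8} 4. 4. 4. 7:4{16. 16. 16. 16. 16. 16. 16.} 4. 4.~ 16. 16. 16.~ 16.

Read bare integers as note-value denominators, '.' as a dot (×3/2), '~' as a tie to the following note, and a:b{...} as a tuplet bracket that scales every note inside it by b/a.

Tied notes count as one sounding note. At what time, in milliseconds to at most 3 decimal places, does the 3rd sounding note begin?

note 3 onset = 3b = 2068.966ms

1. 0.0ms @ 0 + 1034.483ms (3/2)
2. 1034.483ms @ 3/2 + 1034.483ms (3/2)
3. 2068.966ms @ 3 + 2068.966ms (3)
4. 4137.931ms @ 6 + 2068.966ms (3)
5. 6206.897ms @ 9 + 2068.966ms (3)
6. 8275.862ms @ 12 + 295.567ms (3/7)
7. 8571.429ms @ 87/7 + 295.567ms (3/7)
8. 8866.995ms @ 90/7 + 295.567ms (3/7)
9. 9162.562ms @ 93/7 + 295.567ms (3/7)
10. 9458.128ms @ 96/7 + 295.567ms (3/7)
11. 9753.695ms @ 99/7 + 295.567ms (3/7)
12. 10049.261ms @ 102/7 + 295.567ms (3/7)
13. 10344.828ms @ 15 + 2068.966ms (3)
14. 12413.793ms @ 18 + 2586.207ms (15/4)
15. 15000.0ms @ 87/4 + 517.241ms (3/4)
16. 15517.241ms @ 45/2 + 1034.483ms (3/2)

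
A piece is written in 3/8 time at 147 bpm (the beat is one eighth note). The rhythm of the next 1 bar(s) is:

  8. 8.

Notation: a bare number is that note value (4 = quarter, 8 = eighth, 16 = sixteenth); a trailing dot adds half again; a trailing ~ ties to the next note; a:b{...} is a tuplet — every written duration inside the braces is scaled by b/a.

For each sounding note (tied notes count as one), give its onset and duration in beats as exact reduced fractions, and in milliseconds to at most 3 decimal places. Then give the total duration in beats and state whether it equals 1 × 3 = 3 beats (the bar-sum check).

1) 0.0ms=0b +612.245ms=3/2b
2) 612.245ms=3/2b +612.245ms=3/2b
Σ=3b of 3 (147bpm 3/8) — PASS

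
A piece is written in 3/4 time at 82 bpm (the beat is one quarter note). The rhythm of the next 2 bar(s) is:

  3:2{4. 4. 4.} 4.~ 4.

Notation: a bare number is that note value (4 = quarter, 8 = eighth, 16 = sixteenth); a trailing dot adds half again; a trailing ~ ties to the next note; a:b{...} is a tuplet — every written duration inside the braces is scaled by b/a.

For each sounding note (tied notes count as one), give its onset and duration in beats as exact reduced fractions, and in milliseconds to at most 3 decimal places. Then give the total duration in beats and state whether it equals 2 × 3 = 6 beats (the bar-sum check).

1) 0.0ms=0b +731.707ms=1b
2) 731.707ms=1b +731.707ms=1b
3) 1463.415ms=2b +731.707ms=1b
4) 2195.122ms=3b +2195.122ms=3b
Σ=6b of 6 (82bpm 3/4) — PASS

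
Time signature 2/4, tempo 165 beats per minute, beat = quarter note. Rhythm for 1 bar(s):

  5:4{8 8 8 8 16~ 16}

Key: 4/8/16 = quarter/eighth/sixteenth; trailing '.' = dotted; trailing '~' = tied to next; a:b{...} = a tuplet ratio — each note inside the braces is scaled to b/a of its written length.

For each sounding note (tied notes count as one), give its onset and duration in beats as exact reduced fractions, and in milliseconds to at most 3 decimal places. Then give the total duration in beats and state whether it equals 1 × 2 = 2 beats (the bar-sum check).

1) 0.0ms=0b +145.455ms=2/5b
2) 145.455ms=2/5b +145.455ms=2/5b
3) 290.909ms=4/5b +145.455ms=2/5b
4) 436.364ms=6/5b +145.455ms=2/5b
5) 581.818ms=8/5b +145.455ms=2/5b
Σ=2b of 2 (165bpm 2/4) — PASS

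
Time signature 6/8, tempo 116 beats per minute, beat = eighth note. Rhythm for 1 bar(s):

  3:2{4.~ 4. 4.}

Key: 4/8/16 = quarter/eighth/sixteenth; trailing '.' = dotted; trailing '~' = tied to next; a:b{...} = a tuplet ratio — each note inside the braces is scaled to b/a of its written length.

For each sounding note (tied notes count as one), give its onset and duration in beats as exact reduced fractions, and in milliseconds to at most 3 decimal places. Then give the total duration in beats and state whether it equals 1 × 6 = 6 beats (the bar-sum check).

1) 0.0ms=0b +2068.966ms=4b
2) 2068.966ms=4b +1034.483ms=2b
Σ=6b of 6 (116bpm 6/8) — PASS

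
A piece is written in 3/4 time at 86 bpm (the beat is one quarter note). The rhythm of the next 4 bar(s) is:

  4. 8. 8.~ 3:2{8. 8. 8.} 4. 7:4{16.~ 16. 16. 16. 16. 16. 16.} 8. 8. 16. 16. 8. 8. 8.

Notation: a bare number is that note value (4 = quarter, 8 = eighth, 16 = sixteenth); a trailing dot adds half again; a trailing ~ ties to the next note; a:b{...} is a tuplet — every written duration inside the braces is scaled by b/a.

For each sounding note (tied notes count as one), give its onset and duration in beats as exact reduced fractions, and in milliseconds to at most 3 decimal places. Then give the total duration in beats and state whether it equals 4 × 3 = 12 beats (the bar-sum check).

1) 0.0ms=0b +1046.512ms=3/2b
2) 1046.512ms=3/2b +523.256ms=3/4b
3) 1569.767ms=9/4b +872.093ms=5/4b
4) 2441.86ms=7/2b +348.837ms=1/2b
5) 2790.698ms=4b +348.837ms=1/2b
6) 3139.535ms=9/2b +1046.512ms=3/2b
7) 4186.047ms=6b +299.003ms=3/7b
8) 4485.05ms=45/7b +149.502ms=3/14b
9) 4634.551ms=93/14b +149.502ms=3/14b
10) 4784.053ms=48/7b +149.502ms=3/14b
11) 4933.555ms=99/14b +149.502ms=3/14b
12) 5083.056ms=51/7b +149.502ms=3/14b
13) 5232.558ms=15/2b +523.256ms=3/4b
14) 5755.814ms=33/4b +523.256ms=3/4b
15) 6279.07ms=9b +261.628ms=3/8b
16) 6540.698ms=75/8b +261.628ms=3/8b
17) 6802.326ms=39/4b +523.256ms=3/4b
18) 7325.581ms=21/2b +523.256ms=3/4b
19) 7848.837ms=45/4b +523.256ms=3/4b
Σ=12b of 12 (86bpm 3/4) — PASS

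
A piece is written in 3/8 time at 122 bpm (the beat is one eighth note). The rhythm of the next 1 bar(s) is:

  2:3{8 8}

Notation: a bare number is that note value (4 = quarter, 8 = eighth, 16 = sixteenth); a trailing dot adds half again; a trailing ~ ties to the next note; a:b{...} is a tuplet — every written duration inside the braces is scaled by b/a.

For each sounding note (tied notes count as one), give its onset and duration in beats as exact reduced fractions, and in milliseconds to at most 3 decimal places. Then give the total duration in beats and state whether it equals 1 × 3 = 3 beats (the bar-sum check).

1) 0.0ms=0b +737.705ms=3/2b
2) 737.705ms=3/2b +737.705ms=3/2b
Σ=3b of 3 (122bpm 3/8) — PASS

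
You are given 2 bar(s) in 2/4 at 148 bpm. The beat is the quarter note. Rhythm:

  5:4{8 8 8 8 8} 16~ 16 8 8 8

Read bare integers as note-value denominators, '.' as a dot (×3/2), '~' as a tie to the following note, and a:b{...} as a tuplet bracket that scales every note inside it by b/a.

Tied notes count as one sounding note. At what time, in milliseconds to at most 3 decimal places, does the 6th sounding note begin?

1. 0.0ms @ 0 + 162.162ms (2/5)
2. 162.162ms @ 2/5 + 162.162ms (2/5)
3. 324.324ms @ 4/5 + 162.162ms (2/5)
4. 486.486ms @ 6/5 + 162.162ms (2/5)
5. 648.649ms @ 8/5 + 162.162ms (2/5)
6. 810.811ms @ 2 + 202.703ms (1/2)
7. 1013.514ms @ 5/2 + 202.703ms (1/2)
8. 1216.216ms @ 3 + 202.703ms (1/2)
9. 1418.919ms @ 7/2 + 202.703ms (1/2)

note 6 onset = 2b = 810.811ms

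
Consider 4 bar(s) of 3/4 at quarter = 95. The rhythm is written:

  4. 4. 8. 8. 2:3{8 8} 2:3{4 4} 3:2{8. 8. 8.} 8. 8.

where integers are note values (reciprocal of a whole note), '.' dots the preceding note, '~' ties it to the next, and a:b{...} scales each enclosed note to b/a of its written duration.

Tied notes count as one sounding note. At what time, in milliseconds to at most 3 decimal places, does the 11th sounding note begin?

1. 0.0ms @ 0 + 947.368ms (3/2)
2. 947.368ms @ 3/2 + 947.368ms (3/2)
3. 1894.737ms @ 3 + 473.684ms (3/4)
4. 2368.421ms @ 15/4 + 473.684ms (3/4)
5. 2842.105ms @ 9/2 + 473.684ms (3/4)
6. 3315.789ms @ 21/4 + 473.684ms (3/4)
7. 3789.474ms @ 6 + 947.368ms (3/2)
8. 4736.842ms @ 15/2 + 947.368ms (3/2)
9. 5684.211ms @ 9 + 315.789ms (1/2)
10. 6000.0ms @ 19/2 + 315.789ms (1/2)
11. 6315.789ms @ 10 + 315.789ms (1/2)
12. 6631.579ms @ 21/2 + 473.684ms (3/4)
13. 7105.263ms @ 45/4 + 473.684ms (3/4)

note 11 onset = 10b = 6315.789ms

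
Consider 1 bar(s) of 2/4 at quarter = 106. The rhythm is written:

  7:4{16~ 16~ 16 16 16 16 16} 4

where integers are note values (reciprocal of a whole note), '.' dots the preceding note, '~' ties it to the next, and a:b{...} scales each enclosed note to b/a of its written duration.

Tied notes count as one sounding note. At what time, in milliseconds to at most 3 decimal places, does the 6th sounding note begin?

1. 0.0ms @ 0 + 242.588ms (3/7)
2. 242.588ms @ 3/7 + 80.863ms (1/7)
3. 323.45ms @ 4/7 + 80.863ms (1/7)
4. 404.313ms @ 5/7 + 80.863ms (1/7)
5. 485.175ms @ 6/7 + 80.863ms (1/7)
6. 566.038ms @ 1 + 566.038ms (1)

note 6 onset = 1b = 566.038ms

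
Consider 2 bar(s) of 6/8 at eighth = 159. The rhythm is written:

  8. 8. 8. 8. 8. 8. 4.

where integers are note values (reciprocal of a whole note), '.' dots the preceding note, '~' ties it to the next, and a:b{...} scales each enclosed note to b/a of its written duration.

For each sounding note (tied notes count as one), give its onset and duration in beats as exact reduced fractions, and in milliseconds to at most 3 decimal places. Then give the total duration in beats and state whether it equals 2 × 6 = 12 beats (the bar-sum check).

1) 0.0ms=0b +566.038ms=3/2b
2) 566.038ms=3/2b +566.038ms=3/2b
3) 1132.075ms=3b +566.038ms=3/2b
4) 1698.113ms=9/2b +566.038ms=3/2b
5) 2264.151ms=6b +566.038ms=3/2b
6) 2830.189ms=15/2b +566.038ms=3/2b
7) 3396.226ms=9b +1132.075ms=3b
Σ=12b of 12 (159bpm 6/8) — PASS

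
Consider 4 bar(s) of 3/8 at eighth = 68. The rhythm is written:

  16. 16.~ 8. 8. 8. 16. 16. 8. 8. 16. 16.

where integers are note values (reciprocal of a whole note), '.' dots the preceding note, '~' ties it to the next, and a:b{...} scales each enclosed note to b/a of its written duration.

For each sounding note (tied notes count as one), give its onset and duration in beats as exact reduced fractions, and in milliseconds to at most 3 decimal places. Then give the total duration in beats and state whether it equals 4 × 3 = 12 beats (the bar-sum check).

1) 0.0ms=0b +661.765ms=3/4b
2) 661.765ms=3/4b +1985.294ms=9/4b
3) 2647.059ms=3b +1323.529ms=3/2b
4) 3970.588ms=9/2b +1323.529ms=3/2b
5) 5294.118ms=6b +661.765ms=3/4b
6) 5955.882ms=27/4b +661.765ms=3/4b
7) 6617.647ms=15/2b +1323.529ms=3/2b
8) 7941.176ms=9b +1323.529ms=3/2b
9) 9264.706ms=21/2b +661.765ms=3/4b
10) 9926.471ms=45/4b +661.765ms=3/4b
Σ=12b of 12 (68bpm 3/8) — PASS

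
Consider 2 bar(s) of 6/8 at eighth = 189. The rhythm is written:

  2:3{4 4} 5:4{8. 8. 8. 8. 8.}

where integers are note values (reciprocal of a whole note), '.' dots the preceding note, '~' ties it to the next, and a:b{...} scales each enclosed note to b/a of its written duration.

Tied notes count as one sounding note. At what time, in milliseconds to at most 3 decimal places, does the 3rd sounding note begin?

note 3 onset = 6b = 1904.762ms

1. 0.0ms @ 0 + 952.381ms (3)
2. 952.381ms @ 3 + 952.381ms (3)
3. 1904.762ms @ 6 + 380.952ms (6/5)
4. 2285.714ms @ 36/5 + 380.952ms (6/5)
5. 2666.667ms @ 42/5 + 380.952ms (6/5)
6. 3047.619ms @ 48/5 + 380.952ms (6/5)
7. 3428.571ms @ 54/5 + 380.952ms (6/5)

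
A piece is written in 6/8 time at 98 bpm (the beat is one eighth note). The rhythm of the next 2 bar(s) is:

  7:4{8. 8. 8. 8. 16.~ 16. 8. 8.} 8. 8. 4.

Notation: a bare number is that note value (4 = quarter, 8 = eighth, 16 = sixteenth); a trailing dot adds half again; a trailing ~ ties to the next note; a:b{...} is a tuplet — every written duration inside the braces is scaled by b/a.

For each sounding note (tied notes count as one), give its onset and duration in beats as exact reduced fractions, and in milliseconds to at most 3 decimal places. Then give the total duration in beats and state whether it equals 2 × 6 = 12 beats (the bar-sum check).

1) 0.0ms=0b +524.781ms=6/7b
2) 524.781ms=6/7b +524.781ms=6/7b
3) 1049.563ms=12/7b +524.781ms=6/7b
4) 1574.344ms=18/7b +524.781ms=6/7b
5) 2099.125ms=24/7b +524.781ms=6/7b
6) 2623.907ms=30/7b +524.781ms=6/7b
7) 3148.688ms=36/7b +524.781ms=6/7b
8) 3673.469ms=6b +918.367ms=3/2b
9) 4591.837ms=15/2b +918.367ms=3/2b
10) 5510.204ms=9b +1836.735ms=3b
Σ=12b of 12 (98bpm 6/8) — PASS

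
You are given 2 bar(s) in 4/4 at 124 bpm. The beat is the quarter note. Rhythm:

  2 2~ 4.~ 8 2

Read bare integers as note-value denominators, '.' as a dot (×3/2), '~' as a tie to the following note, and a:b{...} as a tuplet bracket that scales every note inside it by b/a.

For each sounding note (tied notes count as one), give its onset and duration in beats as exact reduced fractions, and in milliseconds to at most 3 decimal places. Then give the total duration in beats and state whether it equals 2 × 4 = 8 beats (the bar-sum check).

1) 0.0ms=0b +967.742ms=2b
2) 967.742ms=2b +1935.484ms=4b
3) 2903.226ms=6b +967.742ms=2b
Σ=8b of 8 (124bpm 4/4) — PASS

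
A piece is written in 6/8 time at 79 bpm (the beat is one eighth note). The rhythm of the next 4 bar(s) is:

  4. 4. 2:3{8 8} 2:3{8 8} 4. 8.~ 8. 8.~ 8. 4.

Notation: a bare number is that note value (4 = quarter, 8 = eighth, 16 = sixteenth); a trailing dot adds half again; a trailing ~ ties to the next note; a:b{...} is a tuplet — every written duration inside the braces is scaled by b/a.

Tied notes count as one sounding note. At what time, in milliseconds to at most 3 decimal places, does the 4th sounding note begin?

note 4 onset = 15/2b = 5696.203ms

1. 0.0ms @ 0 + 2278.481ms (3)
2. 2278.481ms @ 3 + 2278.481ms (3)
3. 4556.962ms @ 6 + 1139.241ms (3/2)
4. 5696.203ms @ 15/2 + 1139.241ms (3/2)
5. 6835.443ms @ 9 + 1139.241ms (3/2)
6. 7974.684ms @ 21/2 + 1139.241ms (3/2)
7. 9113.924ms @ 12 + 2278.481ms (3)
8. 11392.405ms @ 15 + 2278.481ms (3)
9. 13670.886ms @ 18 + 2278.481ms (3)
10. 15949.367ms @ 21 + 2278.481ms (3)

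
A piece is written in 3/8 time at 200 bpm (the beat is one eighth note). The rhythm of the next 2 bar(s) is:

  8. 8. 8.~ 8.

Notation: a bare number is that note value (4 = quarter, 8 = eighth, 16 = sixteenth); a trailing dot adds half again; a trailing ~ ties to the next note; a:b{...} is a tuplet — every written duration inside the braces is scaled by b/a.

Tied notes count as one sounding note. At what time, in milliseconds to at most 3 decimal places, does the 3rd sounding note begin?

1. 0.0ms @ 0 + 450.0ms (3/2)
2. 450.0ms @ 3/2 + 450.0ms (3/2)
3. 900.0ms @ 3 + 900.0ms (3)

note 3 onset = 3b = 900.0ms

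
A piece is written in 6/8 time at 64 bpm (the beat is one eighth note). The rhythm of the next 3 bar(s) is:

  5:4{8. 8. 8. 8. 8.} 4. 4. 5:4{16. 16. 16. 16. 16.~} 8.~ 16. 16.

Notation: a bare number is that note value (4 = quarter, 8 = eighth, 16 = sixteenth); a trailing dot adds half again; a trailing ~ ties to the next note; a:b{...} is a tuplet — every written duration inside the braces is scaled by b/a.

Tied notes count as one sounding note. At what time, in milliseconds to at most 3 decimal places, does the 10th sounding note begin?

1. 0.0ms @ 0 + 1125.0ms (6/5)
2. 1125.0ms @ 6/5 + 1125.0ms (6/5)
3. 2250.0ms @ 12/5 + 1125.0ms (6/5)
4. 3375.0ms @ 18/5 + 1125.0ms (6/5)
5. 4500.0ms @ 24/5 + 1125.0ms (6/5)
6. 5625.0ms @ 6 + 2812.5ms (3)
7. 8437.5ms @ 9 + 2812.5ms (3)
8. 11250.0ms @ 12 + 562.5ms (3/5)
9. 11812.5ms @ 63/5 + 562.5ms (3/5)
10. 12375.0ms @ 66/5 + 562.5ms (3/5)
11. 12937.5ms @ 69/5 + 562.5ms (3/5)
12. 13500.0ms @ 72/5 + 2671.875ms (57/20)
13. 16171.875ms @ 69/4 + 703.125ms (3/4)

note 10 onset = 66/5b = 12375.0ms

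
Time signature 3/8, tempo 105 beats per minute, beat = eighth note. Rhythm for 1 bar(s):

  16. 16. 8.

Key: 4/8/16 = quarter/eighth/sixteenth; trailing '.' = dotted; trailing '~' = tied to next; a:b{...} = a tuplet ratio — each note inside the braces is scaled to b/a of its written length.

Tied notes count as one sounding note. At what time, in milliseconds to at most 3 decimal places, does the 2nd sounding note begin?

1. 0.0ms @ 0 + 428.571ms (3/4)
2. 428.571ms @ 3/4 + 428.571ms (3/4)
3. 857.143ms @ 3/2 + 857.143ms (3/2)

note 2 onset = 3/4b = 428.571ms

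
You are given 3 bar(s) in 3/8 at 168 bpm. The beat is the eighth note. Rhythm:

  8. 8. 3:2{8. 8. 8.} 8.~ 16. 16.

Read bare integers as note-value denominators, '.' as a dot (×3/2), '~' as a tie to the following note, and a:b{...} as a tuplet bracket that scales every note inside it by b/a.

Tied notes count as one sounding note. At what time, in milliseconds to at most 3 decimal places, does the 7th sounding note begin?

note 7 onset = 33/4b = 2946.429ms

1. 0.0ms @ 0 + 535.714ms (3/2)
2. 535.714ms @ 3/2 + 535.714ms (3/2)
3. 1071.429ms @ 3 + 357.143ms (1)
4. 1428.571ms @ 4 + 357.143ms (1)
5. 1785.714ms @ 5 + 357.143ms (1)
6. 2142.857ms @ 6 + 803.571ms (9/4)
7. 2946.429ms @ 33/4 + 267.857ms (3/4)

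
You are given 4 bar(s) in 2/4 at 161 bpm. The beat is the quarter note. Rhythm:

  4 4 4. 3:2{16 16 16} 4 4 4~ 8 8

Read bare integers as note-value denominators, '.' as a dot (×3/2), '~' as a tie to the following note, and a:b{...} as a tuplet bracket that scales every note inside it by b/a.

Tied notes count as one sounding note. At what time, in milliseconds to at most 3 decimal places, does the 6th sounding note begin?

1. 0.0ms @ 0 + 372.671ms (1)
2. 372.671ms @ 1 + 372.671ms (1)
3. 745.342ms @ 2 + 559.006ms (3/2)
4. 1304.348ms @ 7/2 + 62.112ms (1/6)
5. 1366.46ms @ 11/3 + 62.112ms (1/6)
6. 1428.571ms @ 23/6 + 62.112ms (1/6)
7. 1490.683ms @ 4 + 372.671ms (1)
8. 1863.354ms @ 5 + 372.671ms (1)
9. 2236.025ms @ 6 + 559.006ms (3/2)
10. 2795.031ms @ 15/2 + 186.335ms (1/2)

note 6 onset = 23/6b = 1428.571ms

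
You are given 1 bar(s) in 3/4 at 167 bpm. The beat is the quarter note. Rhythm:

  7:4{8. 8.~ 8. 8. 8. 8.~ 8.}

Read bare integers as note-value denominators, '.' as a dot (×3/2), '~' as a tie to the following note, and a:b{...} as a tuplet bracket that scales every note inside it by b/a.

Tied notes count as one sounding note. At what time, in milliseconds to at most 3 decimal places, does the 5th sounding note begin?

1. 0.0ms @ 0 + 153.978ms (3/7)
2. 153.978ms @ 3/7 + 307.956ms (6/7)
3. 461.933ms @ 9/7 + 153.978ms (3/7)
4. 615.911ms @ 12/7 + 153.978ms (3/7)
5. 769.889ms @ 15/7 + 307.956ms (6/7)

note 5 onset = 15/7b = 769.889ms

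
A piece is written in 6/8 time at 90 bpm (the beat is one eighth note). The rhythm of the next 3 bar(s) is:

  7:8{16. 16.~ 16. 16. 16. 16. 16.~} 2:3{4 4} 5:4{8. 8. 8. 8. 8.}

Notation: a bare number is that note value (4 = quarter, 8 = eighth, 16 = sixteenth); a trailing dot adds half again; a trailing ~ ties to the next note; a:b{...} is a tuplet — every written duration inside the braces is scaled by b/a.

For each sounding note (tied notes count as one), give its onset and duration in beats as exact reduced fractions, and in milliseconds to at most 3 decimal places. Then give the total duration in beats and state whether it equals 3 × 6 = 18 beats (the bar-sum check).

1) 0.0ms=0b +571.429ms=6/7b
2) 571.429ms=6/7b +1142.857ms=12/7b
3) 1714.286ms=18/7b +571.429ms=6/7b
4) 2285.714ms=24/7b +571.429ms=6/7b
5) 2857.143ms=30/7b +571.429ms=6/7b
6) 3428.571ms=36/7b +2571.429ms=27/7b
7) 6000.0ms=9b +2000.0ms=3b
8) 8000.0ms=12b +800.0ms=6/5b
9) 8800.0ms=66/5b +800.0ms=6/5b
10) 9600.0ms=72/5b +800.0ms=6/5b
11) 10400.0ms=78/5b +800.0ms=6/5b
12) 11200.0ms=84/5b +800.0ms=6/5b
Σ=18b of 18 (90bpm 6/8) — PASS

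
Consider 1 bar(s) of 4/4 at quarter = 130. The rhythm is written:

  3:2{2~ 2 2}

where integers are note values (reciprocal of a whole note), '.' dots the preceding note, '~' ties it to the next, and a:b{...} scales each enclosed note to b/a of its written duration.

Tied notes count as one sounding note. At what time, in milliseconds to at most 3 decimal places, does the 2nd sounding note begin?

note 2 onset = 8/3b = 1230.769ms

1. 0.0ms @ 0 + 1230.769ms (8/3)
2. 1230.769ms @ 8/3 + 615.385ms (4/3)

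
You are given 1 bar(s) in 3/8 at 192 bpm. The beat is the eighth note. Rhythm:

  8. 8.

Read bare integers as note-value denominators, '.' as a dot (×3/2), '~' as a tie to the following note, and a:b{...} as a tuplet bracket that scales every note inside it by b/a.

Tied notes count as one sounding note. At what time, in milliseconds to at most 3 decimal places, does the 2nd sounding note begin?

1. 0.0ms @ 0 + 468.75ms (3/2)
2. 468.75ms @ 3/2 + 468.75ms (3/2)

note 2 onset = 3/2b = 468.75ms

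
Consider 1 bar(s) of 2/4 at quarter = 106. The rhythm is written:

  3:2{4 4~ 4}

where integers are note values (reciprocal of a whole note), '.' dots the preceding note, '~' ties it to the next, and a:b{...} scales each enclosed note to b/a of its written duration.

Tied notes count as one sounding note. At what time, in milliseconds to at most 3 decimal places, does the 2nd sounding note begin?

note 2 onset = 2/3b = 377.358ms

1. 0.0ms @ 0 + 377.358ms (2/3)
2. 377.358ms @ 2/3 + 754.717ms (4/3)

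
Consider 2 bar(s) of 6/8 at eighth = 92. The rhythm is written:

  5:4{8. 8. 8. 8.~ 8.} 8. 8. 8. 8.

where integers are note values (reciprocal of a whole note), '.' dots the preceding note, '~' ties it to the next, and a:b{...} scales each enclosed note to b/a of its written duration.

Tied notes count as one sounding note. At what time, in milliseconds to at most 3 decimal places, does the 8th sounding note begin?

1. 0.0ms @ 0 + 782.609ms (6/5)
2. 782.609ms @ 6/5 + 782.609ms (6/5)
3. 1565.217ms @ 12/5 + 782.609ms (6/5)
4. 2347.826ms @ 18/5 + 1565.217ms (12/5)
5. 3913.043ms @ 6 + 978.261ms (3/2)
6. 4891.304ms @ 15/2 + 978.261ms (3/2)
7. 5869.565ms @ 9 + 978.261ms (3/2)
8. 6847.826ms @ 21/2 + 978.261ms (3/2)

note 8 onset = 21/2b = 6847.826ms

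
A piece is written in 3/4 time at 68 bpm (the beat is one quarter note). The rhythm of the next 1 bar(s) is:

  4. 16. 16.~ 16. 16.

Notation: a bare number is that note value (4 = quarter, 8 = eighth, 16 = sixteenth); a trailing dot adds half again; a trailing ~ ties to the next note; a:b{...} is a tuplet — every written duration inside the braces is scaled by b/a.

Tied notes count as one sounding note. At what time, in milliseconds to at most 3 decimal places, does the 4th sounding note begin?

note 4 onset = 21/8b = 2316.176ms

1. 0.0ms @ 0 + 1323.529ms (3/2)
2. 1323.529ms @ 3/2 + 330.882ms (3/8)
3. 1654.412ms @ 15/8 + 661.765ms (3/4)
4. 2316.176ms @ 21/8 + 330.882ms (3/8)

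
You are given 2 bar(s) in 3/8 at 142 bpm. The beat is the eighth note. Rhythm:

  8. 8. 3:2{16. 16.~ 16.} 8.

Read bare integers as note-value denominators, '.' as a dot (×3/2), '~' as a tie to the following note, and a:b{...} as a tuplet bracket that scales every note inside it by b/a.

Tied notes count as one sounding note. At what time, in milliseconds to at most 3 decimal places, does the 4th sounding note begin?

note 4 onset = 7/2b = 1478.873ms

1. 0.0ms @ 0 + 633.803ms (3/2)
2. 633.803ms @ 3/2 + 633.803ms (3/2)
3. 1267.606ms @ 3 + 211.268ms (1/2)
4. 1478.873ms @ 7/2 + 422.535ms (1)
5. 1901.408ms @ 9/2 + 633.803ms (3/2)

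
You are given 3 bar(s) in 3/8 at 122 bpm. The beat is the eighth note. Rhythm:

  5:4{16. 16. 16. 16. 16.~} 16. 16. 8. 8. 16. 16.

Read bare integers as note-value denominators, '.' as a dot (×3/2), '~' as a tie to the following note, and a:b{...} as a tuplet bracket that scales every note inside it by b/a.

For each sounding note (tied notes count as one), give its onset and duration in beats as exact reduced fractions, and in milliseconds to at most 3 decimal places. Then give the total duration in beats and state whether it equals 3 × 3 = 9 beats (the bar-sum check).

1) 0.0ms=0b +295.082ms=3/5b
2) 295.082ms=3/5b +295.082ms=3/5b
3) 590.164ms=6/5b +295.082ms=3/5b
4) 885.246ms=9/5b +295.082ms=3/5b
5) 1180.328ms=12/5b +663.934ms=27/20b
6) 1844.262ms=15/4b +368.852ms=3/4b
7) 2213.115ms=9/2b +737.705ms=3/2b
8) 2950.82ms=6b +737.705ms=3/2b
9) 3688.525ms=15/2b +368.852ms=3/4b
10) 4057.377ms=33/4b +368.852ms=3/4b
Σ=9b of 9 (122bpm 3/8) — PASS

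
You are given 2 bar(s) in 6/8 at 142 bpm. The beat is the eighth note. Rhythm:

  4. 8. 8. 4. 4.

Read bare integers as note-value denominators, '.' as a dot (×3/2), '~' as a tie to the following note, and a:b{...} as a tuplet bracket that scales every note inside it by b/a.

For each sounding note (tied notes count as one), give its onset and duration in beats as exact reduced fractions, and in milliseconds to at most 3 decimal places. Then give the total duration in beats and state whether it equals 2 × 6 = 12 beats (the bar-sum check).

1) 0.0ms=0b +1267.606ms=3b
2) 1267.606ms=3b +633.803ms=3/2b
3) 1901.408ms=9/2b +633.803ms=3/2b
4) 2535.211ms=6b +1267.606ms=3b
5) 3802.817ms=9b +1267.606ms=3b
Σ=12b of 12 (142bpm 6/8) — PASS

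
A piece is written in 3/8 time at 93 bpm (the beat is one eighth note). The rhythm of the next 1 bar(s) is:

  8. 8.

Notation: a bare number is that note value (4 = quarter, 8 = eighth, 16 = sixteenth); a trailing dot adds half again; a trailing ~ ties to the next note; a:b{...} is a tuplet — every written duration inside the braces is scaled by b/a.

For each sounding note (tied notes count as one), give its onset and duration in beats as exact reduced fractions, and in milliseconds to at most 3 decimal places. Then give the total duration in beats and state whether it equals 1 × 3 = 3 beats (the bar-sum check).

1) 0.0ms=0b +967.742ms=3/2b
2) 967.742ms=3/2b +967.742ms=3/2b
Σ=3b of 3 (93bpm 3/8) — PASS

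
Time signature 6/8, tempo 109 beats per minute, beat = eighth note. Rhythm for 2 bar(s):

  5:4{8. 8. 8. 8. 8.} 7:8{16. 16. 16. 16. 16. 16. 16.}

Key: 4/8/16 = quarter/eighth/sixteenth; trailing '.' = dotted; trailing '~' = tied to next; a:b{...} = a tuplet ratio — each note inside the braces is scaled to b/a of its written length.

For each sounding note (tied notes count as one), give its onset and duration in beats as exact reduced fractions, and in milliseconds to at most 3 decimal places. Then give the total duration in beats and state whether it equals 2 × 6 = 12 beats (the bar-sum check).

1) 0.0ms=0b +660.55ms=6/5b
2) 660.55ms=6/5b +660.55ms=6/5b
3) 1321.101ms=12/5b +660.55ms=6/5b
4) 1981.651ms=18/5b +660.55ms=6/5b
5) 2642.202ms=24/5b +660.55ms=6/5b
6) 3302.752ms=6b +471.822ms=6/7b
7) 3774.574ms=48/7b +471.822ms=6/7b
8) 4246.396ms=54/7b +471.822ms=6/7b
9) 4718.218ms=60/7b +471.822ms=6/7b
10) 5190.039ms=66/7b +471.822ms=6/7b
11) 5661.861ms=72/7b +471.822ms=6/7b
12) 6133.683ms=78/7b +471.822ms=6/7b
Σ=12b of 12 (109bpm 6/8) — PASS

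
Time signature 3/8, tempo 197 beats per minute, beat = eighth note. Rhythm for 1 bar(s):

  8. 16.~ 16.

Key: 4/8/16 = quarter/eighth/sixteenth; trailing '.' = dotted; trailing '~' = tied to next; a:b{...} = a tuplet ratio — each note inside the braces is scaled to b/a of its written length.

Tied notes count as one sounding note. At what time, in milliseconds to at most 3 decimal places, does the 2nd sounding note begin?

1. 0.0ms @ 0 + 456.853ms (3/2)
2. 456.853ms @ 3/2 + 456.853ms (3/2)

note 2 onset = 3/2b = 456.853ms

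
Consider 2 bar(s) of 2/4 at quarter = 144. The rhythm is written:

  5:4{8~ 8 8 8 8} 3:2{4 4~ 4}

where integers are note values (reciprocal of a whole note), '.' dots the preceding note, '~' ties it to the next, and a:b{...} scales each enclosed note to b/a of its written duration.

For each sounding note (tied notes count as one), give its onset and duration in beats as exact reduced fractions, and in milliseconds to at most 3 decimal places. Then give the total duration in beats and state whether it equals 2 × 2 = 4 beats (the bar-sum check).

1) 0.0ms=0b +333.333ms=4/5b
2) 333.333ms=4/5b +166.667ms=2/5b
3) 500.0ms=6/5b +166.667ms=2/5b
4) 666.667ms=8/5b +166.667ms=2/5b
5) 833.333ms=2b +277.778ms=2/3b
6) 1111.111ms=8/3b +555.556ms=4/3b
Σ=4b of 4 (144bpm 2/4) — PASS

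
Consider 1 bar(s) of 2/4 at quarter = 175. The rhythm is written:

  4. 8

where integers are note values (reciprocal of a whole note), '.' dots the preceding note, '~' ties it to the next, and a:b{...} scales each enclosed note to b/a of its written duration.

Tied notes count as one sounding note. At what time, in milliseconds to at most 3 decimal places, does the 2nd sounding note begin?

note 2 onset = 3/2b = 514.286ms

1. 0.0ms @ 0 + 514.286ms (3/2)
2. 514.286ms @ 3/2 + 171.429ms (1/2)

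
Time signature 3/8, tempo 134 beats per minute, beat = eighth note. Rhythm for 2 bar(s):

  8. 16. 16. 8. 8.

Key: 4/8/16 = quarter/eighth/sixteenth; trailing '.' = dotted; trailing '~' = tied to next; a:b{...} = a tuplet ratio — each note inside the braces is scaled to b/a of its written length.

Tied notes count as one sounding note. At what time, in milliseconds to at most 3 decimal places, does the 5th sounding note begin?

note 5 onset = 9/2b = 2014.925ms

1. 0.0ms @ 0 + 671.642ms (3/2)
2. 671.642ms @ 3/2 + 335.821ms (3/4)
3. 1007.463ms @ 9/4 + 335.821ms (3/4)
4. 1343.284ms @ 3 + 671.642ms (3/2)
5. 2014.925ms @ 9/2 + 671.642ms (3/2)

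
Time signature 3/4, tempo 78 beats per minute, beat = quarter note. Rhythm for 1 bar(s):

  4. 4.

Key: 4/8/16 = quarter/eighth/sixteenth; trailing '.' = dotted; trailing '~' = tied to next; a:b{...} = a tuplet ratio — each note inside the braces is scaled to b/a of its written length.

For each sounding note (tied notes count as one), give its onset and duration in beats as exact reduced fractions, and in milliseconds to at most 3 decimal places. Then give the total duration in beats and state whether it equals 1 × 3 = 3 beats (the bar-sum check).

1) 0.0ms=0b +1153.846ms=3/2b
2) 1153.846ms=3/2b +1153.846ms=3/2b
Σ=3b of 3 (78bpm 3/4) — PASS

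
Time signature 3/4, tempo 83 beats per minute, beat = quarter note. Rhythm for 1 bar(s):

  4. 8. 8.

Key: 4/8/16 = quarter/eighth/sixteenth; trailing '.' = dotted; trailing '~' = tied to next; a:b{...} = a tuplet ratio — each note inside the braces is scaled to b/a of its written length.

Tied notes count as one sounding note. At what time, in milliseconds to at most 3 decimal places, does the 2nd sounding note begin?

note 2 onset = 3/2b = 1084.337ms

1. 0.0ms @ 0 + 1084.337ms (3/2)
2. 1084.337ms @ 3/2 + 542.169ms (3/4)
3. 1626.506ms @ 9/4 + 542.169ms (3/4)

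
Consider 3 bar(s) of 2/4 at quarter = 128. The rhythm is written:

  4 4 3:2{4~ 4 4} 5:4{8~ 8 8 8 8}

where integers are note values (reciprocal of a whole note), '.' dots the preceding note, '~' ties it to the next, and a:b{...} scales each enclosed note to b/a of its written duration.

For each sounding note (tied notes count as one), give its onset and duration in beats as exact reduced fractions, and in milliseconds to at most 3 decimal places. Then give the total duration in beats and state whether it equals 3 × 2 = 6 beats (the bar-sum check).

1) 0.0ms=0b +468.75ms=1b
2) 468.75ms=1b +468.75ms=1b
3) 937.5ms=2b +625.0ms=4/3b
4) 1562.5ms=10/3b +312.5ms=2/3b
5) 1875.0ms=4b +375.0ms=4/5b
6) 2250.0ms=24/5b +187.5ms=2/5b
7) 2437.5ms=26/5b +187.5ms=2/5b
8) 2625.0ms=28/5b +187.5ms=2/5b
Σ=6b of 6 (128bpm 2/4) — PASS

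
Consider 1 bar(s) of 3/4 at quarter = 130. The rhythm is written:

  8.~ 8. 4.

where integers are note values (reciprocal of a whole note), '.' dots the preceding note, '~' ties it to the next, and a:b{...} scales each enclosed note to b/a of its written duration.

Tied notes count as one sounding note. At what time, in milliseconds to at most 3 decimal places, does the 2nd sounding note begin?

note 2 onset = 3/2b = 692.308ms

1. 0.0ms @ 0 + 692.308ms (3/2)
2. 692.308ms @ 3/2 + 692.308ms (3/2)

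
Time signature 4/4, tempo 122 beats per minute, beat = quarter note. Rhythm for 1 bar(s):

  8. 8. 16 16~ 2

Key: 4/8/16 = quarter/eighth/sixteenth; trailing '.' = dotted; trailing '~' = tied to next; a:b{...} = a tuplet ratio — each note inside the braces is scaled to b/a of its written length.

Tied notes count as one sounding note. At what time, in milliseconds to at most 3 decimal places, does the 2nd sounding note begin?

note 2 onset = 3/4b = 368.852ms

1. 0.0ms @ 0 + 368.852ms (3/4)
2. 368.852ms @ 3/4 + 368.852ms (3/4)
3. 737.705ms @ 3/2 + 122.951ms (1/4)
4. 860.656ms @ 7/4 + 1106.557ms (9/4)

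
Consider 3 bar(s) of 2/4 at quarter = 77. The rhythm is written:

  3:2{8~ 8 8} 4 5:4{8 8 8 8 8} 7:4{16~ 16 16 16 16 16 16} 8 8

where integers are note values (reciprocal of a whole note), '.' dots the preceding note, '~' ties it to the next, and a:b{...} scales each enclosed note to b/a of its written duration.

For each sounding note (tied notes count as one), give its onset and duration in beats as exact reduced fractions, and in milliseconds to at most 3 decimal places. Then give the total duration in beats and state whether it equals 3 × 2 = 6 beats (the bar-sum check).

1) 0.0ms=0b +519.481ms=2/3b
2) 519.481ms=2/3b +259.74ms=1/3b
3) 779.221ms=1b +779.221ms=1b
4) 1558.442ms=2b +311.688ms=2/5b
5) 1870.13ms=12/5b +311.688ms=2/5b
6) 2181.818ms=14/5b +311.688ms=2/5b
7) 2493.506ms=16/5b +311.688ms=2/5b
8) 2805.195ms=18/5b +311.688ms=2/5b
9) 3116.883ms=4b +222.635ms=2/7b
10) 3339.518ms=30/7b +111.317ms=1/7b
11) 3450.835ms=31/7b +111.317ms=1/7b
12) 3562.152ms=32/7b +111.317ms=1/7b
13) 3673.469ms=33/7b +111.317ms=1/7b
14) 3784.787ms=34/7b +111.317ms=1/7b
15) 3896.104ms=5b +389.61ms=1/2b
16) 4285.714ms=11/2b +389.61ms=1/2b
Σ=6b of 6 (77bpm 2/4) — PASS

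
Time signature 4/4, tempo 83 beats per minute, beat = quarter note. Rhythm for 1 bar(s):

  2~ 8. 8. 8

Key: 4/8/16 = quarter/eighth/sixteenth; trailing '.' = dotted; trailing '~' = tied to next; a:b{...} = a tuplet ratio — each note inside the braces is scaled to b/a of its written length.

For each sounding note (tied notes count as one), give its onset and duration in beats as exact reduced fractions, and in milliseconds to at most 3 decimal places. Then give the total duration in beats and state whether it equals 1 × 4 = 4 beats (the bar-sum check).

1) 0.0ms=0b +1987.952ms=11/4b
2) 1987.952ms=11/4b +542.169ms=3/4b
3) 2530.12ms=7/2b +361.446ms=1/2b
Σ=4b of 4 (83bpm 4/4) — PASS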